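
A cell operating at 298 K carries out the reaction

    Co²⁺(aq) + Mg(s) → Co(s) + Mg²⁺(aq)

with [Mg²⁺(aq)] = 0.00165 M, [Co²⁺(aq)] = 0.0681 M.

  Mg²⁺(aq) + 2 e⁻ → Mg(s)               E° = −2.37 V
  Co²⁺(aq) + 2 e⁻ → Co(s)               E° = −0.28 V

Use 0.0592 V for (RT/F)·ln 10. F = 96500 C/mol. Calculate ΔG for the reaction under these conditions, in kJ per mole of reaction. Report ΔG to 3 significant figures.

−413 kJ/mol

E°cell = −0.28 − (−2.37) = +2.09 V; the balanced reaction transfers n = 2 electrons.
Q = [Mg²⁺(aq)] / [Co²⁺(aq)] = 0.0242, so log Q = −1.616 and E = +2.09 − (0.0592/2)(−1.616) = +2.1378 V.
Then ΔG = −nFE = −2 × 96500 × +2.1378 J/mol = −413 kJ/mol.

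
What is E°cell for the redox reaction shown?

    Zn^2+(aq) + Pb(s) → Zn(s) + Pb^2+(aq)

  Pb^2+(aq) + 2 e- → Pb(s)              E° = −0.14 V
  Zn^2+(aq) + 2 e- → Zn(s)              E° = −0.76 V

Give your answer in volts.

In the reaction as written, Zn^2+(aq) is reduced (cathode) and Pb^2+(aq) is produced by oxidation at the anode.
E°cell = E°(cathode) − E°(anode) = −0.76 − (−0.14) = −0.62 V.
The negative E°cell means the reaction is non-spontaneous in the direction written.

−0.62 V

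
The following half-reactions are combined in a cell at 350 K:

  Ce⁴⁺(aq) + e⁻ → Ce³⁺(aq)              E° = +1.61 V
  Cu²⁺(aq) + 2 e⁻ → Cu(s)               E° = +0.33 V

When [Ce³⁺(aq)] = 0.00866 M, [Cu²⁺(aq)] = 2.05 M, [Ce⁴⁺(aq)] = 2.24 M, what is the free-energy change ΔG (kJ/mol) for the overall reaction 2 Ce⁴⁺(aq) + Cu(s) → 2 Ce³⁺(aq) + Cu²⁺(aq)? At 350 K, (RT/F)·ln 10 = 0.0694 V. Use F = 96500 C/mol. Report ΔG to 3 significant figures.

−277 kJ/mol

The standard cell potential is +1.61 − (+0.33) = +1.28 V, with n = 2 electrons in the balanced equation.
Here Q = ([Ce³⁺(aq)]^2·[Cu²⁺(aq)]) / [Ce⁴⁺(aq)]^2 = 3.06×10^−5 (log Q = −4.514), giving E = +1.28 − (0.0694/2)·(−4.514) = +1.4366 V.
ΔG = −nFE = −(2)(96500)(+1.4366) J/mol = −277 kJ/mol.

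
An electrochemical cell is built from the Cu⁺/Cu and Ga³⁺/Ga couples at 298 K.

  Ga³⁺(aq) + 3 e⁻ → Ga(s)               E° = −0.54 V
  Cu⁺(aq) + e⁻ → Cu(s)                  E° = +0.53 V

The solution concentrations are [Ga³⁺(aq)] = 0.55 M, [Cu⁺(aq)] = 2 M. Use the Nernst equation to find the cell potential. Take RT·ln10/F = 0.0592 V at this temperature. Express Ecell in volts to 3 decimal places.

+1.093 V

Cu⁺/Cu is reduced (cathode, E° = +0.53 V) and Ga³⁺/Ga is oxidized (anode).
E°cell = E°cat − E°an = +0.53 − (−0.54) = +1.07 V; n = 3.
For the overall reaction 3 Cu⁺(aq) + Ga(s) → 3 Cu(s) + Ga³⁺(aq), Q = [Ga³⁺(aq)] / [Cu⁺(aq)]^3 = 0.0688, giving log Q = −1.163.
Applying E = E° − (RT ln10/nF)·log Q gives +1.07 − (0.0592/3)(−1.163) = +1.093 V.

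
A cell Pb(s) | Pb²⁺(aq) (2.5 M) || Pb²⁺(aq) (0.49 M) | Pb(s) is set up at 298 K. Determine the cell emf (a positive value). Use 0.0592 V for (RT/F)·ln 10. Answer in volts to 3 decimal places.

For a concentration cell E°cell = 0, since both electrodes use the same couple.
The compartment with the higher Pb²⁺(aq) concentration (2.5 M) acts as the cathode; ions are reduced there and produced at the dilute (0.49 M) anode.
With n = 2, Ecell = −(0.0592/2)·log([dilute]/[conc]) = −(0.0592/2)·log(0.49/2.5) = +0.021 V.

0.021 V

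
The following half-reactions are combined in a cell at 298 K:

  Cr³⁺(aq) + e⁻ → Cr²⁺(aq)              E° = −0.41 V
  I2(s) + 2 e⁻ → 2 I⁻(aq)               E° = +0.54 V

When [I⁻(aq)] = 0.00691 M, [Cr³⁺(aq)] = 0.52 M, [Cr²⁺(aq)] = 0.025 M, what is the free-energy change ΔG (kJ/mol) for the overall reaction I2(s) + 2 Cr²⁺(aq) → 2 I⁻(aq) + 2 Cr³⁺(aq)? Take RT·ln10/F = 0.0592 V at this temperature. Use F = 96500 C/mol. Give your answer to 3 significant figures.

−193 kJ/mol

E°cell = +0.54 − (−0.41) = +0.95 V; the balanced reaction transfers n = 2 electrons.
The reaction quotient is ([I⁻(aq)]^2·[Cr³⁺(aq)]^2) / [Cr²⁺(aq)]^2 = 0.0207; by Nernst, E = +0.95 − (0.0592/2)(−1.685) = +0.9999 V.
ΔG = −nFE = −(2)(96500)(+0.9999) J/mol = −193 kJ/mol.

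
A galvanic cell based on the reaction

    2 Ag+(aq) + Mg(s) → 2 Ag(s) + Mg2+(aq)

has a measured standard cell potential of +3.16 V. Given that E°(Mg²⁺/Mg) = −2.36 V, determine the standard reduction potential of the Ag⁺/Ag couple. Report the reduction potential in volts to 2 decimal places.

+0.80 V

In the reaction as written the Ag⁺/Ag couple is reduced (cathode) and Mg²⁺/Mg is oxidized (anode), so E°cell = E°(Ag⁺/Ag) − E°(Mg²⁺/Mg).
E°(Ag⁺/Ag) = E°cell + E°(anode) = +3.16 + (−2.36) = +0.80 V.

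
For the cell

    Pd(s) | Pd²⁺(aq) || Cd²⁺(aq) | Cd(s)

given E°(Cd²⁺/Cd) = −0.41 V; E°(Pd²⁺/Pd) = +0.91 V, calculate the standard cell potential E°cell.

−1.32 V

By convention the left-hand electrode in cell notation is the anode (oxidation) and the right-hand electrode is the cathode (reduction).
E°cell = E°(right) − E°(left) = −0.41 − (+0.91) = −1.32 V.
The negative sign shows that, as written, the cell would require an external voltage to drive the reaction.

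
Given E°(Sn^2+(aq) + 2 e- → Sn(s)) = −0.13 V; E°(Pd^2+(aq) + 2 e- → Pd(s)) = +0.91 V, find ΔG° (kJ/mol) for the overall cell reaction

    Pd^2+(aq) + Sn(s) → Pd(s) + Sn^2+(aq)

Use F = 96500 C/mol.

In the reaction as written Pd^2+(aq) is reduced, so the Pd²⁺/Pd couple is the cathode and Sn²⁺/Sn is the anode.
E°cell = +0.91 − (−0.13) = +1.04 V; balancing electrons gives n = 2.
ΔG° = −nFE°cell = −(2)(96500)(+1.04) J/mol = −201 kJ/mol.

−201 kJ/mol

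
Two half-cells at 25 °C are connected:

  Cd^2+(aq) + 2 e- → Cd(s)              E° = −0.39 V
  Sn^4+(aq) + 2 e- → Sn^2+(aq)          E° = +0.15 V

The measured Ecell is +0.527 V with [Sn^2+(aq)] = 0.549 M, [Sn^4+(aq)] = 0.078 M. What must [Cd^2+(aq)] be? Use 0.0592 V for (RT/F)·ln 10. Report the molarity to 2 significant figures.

0.39 M

The Sn⁴⁺/Sn²⁺ couple has the larger reduction potential, so it is the cathode: E°cell = +0.15 − (−0.39) = +0.54 V and n = 2.
Rearranging E = E° − (0.0592/n)·log Q gives log Q = 2(+0.54 − (+0.527))/0.0592 = 0.439.
Balancing electrons gives Sn^4+(aq) + Cd(s) → Sn^2+(aq) + Cd^2+(aq); thus Q = ([Sn^2+(aq)]·[Cd^2+(aq)]) / [Sn^4+(aq)].
Isolating [Cd^2+(aq)] in Q = 10^{0.439} yields log [Cd^2+(aq)] = −0.408, i.e. 0.39 M.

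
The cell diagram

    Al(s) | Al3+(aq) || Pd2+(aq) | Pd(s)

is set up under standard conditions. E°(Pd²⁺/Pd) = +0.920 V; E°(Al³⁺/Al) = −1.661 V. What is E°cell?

By convention the left-hand electrode in cell notation is the anode (oxidation) and the right-hand electrode is the cathode (reduction).
E°cell = E°(right) − E°(left) = +0.920 − (−1.661) = +2.581 V.

+2.581 V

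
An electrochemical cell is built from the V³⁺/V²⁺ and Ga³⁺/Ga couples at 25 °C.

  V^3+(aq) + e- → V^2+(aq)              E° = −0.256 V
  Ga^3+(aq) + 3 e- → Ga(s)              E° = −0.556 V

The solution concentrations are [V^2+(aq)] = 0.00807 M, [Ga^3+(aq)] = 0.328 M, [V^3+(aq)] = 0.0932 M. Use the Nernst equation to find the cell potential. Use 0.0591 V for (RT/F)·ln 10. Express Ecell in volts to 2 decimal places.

Since E°(V³⁺/V²⁺) > E°(Ga³⁺/Ga), V³⁺/V²⁺ serves as the cathode.
E°cell = E°cat − E°an = −0.256 − (−0.556) = +0.300 V; n = 3.
Balancing gives 3 V^3+(aq) + Ga(s) → 3 V^2+(aq) + Ga^3+(aq); hence Q = ([V^2+(aq)]^3·[Ga^3+(aq)]) / [V^3+(aq)]^3 = 0.000213 (log Q = −3.672).
By the Nernst equation, E = +0.300 − (0.0591/3)·(−3.672) = +0.37 V.

+0.37 V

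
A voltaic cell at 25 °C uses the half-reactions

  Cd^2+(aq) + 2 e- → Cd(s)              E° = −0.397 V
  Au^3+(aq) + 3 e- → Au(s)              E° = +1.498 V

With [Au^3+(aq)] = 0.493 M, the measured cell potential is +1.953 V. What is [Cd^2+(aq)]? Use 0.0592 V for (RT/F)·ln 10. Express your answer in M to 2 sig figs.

0.0069 M

With Au³⁺/Au at the cathode and Cd²⁺/Cd at the anode, E°cell = +1.498 − (−0.397) = +1.895 V (n = 6).
From the Nernst equation, log Q = n(E° − E)/0.0592 = 6·(+1.895 − (+1.953))/0.0592 = −5.878.
The balanced reaction is 2 Au^3+(aq) + 3 Cd(s) → 2 Au(s) + 3 Cd^2+(aq), so Q = [Cd^2+(aq)]^3 / [Au^3+(aq)]^2.
Solving for the unknown gives log [Cd^2+(aq)] = −2.164, so [Cd^2+(aq)] ≈ 0.0069 M.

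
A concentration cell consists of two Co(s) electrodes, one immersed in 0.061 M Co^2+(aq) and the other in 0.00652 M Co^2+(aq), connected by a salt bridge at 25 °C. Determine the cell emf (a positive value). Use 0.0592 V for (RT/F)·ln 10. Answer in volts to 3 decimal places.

0.029 V

For a concentration cell E°cell = 0, since both electrodes use the same couple.
The compartment with the higher Co^2+(aq) concentration (0.061 M) acts as the cathode; ions are reduced there and produced at the dilute (0.00652 M) anode.
With n = 2, Ecell = −(0.0592/2)·log([dilute]/[conc]) = −(0.0592/2)·log(0.00652/0.061) = +0.029 V.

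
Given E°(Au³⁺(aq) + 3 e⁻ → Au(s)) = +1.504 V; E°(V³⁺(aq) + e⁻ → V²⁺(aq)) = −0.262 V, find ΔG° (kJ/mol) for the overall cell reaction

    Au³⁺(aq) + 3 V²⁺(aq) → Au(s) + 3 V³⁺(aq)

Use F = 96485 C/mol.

−511 kJ/mol

In the reaction as written Au³⁺(aq) is reduced, so the Au³⁺/Au couple is the cathode and V³⁺/V²⁺ is the anode.
E°cell = +1.504 − (−0.262) = +1.766 V; balancing electrons gives n = 3.
ΔG° = −nFE°cell = −(3)(96485)(+1.766) J/mol = −511 kJ/mol.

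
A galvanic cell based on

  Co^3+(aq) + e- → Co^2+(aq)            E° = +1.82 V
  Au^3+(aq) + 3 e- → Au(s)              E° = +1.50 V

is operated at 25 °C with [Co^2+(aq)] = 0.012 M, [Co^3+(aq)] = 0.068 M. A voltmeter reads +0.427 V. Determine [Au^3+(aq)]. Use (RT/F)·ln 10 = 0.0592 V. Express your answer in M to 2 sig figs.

The Co³⁺/Co²⁺ couple has the larger reduction potential, so it is the cathode: E°cell = +1.82 − (+1.50) = +0.32 V and n = 3.
Since E = E° − (0.0592/n)·log Q, log Q = n(E° − E)/0.0592 = −5.422.
The balanced reaction is 3 Co^3+(aq) + Au(s) → 3 Co^2+(aq) + Au^3+(aq), so Q = ([Co^2+(aq)]^3·[Au^3+(aq)]) / [Co^3+(aq)]^3.
Solving for the unknown gives log [Au^3+(aq)] = −3.162, so [Au^3+(aq)] ≈ 0.00069 M.

0.00069 M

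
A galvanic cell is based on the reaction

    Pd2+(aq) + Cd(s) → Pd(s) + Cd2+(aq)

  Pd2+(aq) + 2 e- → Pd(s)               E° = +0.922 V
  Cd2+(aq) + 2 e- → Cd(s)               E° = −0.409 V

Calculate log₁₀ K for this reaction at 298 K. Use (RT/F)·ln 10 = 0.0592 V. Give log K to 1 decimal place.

log K = 45.0

The Pd²⁺/Pd couple is reduced (cathode); E°cell = +0.922 − (−0.409) = +1.331 V with n = 2.
At equilibrium E = 0, so log K = nE°cell / 0.0592 = (2)(+1.331) / 0.0592 = 45.0.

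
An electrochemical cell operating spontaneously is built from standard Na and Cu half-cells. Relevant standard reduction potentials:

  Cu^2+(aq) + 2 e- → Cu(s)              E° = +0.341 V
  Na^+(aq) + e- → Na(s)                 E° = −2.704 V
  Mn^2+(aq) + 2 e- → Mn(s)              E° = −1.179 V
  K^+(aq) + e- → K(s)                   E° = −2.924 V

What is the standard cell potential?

The Cu²⁺/Cu couple has the higher E°, so Cu ion is reduced (cathode) and Na is oxidized (anode).
E°cell = E°(cathode) − E°(anode) = +0.341 − (−2.704) = +3.045 V.

+3.045 V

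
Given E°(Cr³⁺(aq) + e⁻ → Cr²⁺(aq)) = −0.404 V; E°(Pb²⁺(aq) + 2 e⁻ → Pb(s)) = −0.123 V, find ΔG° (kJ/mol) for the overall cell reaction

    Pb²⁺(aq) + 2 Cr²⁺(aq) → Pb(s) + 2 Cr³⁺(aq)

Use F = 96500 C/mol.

−54.2 kJ/mol

In the reaction as written Pb²⁺(aq) is reduced, so the Pb²⁺/Pb couple is the cathode and Cr³⁺/Cr²⁺ is the anode.
E°cell = −0.123 − (−0.404) = +0.281 V; balancing electrons gives n = 2.
ΔG° = −nFE°cell = −(2)(96500)(+0.281) J/mol = −54.2 kJ/mol.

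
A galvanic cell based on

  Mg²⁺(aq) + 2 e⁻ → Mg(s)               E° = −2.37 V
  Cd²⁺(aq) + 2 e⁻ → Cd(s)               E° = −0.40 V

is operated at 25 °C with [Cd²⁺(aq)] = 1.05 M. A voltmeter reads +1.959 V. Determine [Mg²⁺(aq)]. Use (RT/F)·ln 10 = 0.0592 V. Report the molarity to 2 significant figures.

Cd²⁺/Cd is the cathode (higher E°); E°cell = −0.40 − (−2.37) = +1.97 V with n = 2.
Since E = E° − (0.0592/n)·log Q, log Q = n(E° − E)/0.0592 = 0.372.
The balanced reaction is Cd²⁺(aq) + Mg(s) → Cd(s) + Mg²⁺(aq), so Q = [Mg²⁺(aq)] / [Cd²⁺(aq)].
Substituting the known concentrations and solving, log [Mg²⁺(aq)] = 0.393 and [Mg²⁺(aq)] = 2.5 M.

2.5 M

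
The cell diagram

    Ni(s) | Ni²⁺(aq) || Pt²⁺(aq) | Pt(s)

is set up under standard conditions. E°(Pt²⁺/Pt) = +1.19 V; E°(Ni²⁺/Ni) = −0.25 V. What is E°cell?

By convention the left-hand electrode in cell notation is the anode (oxidation) and the right-hand electrode is the cathode (reduction).
E°cell = E°(right) − E°(left) = +1.19 − (−0.25) = +1.44 V.

+1.44 V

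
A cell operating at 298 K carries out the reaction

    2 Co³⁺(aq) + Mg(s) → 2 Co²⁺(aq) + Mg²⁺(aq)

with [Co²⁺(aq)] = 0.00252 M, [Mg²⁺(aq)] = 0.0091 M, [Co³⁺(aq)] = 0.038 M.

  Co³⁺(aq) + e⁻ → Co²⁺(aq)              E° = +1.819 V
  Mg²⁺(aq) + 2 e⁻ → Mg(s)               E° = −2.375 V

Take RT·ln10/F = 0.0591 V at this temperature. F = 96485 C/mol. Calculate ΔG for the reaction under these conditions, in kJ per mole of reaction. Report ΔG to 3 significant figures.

−834 kJ/mol

With Co³⁺/Co²⁺ reduced at the cathode, E°cell = +1.819 − (−2.375) = +4.194 V and n = 2.
Q = ([Co²⁺(aq)]^2·[Mg²⁺(aq)]) / [Co³⁺(aq)]^2 = 4×10^−5, so log Q = −4.398 and E = +4.194 − (0.0591/2)(−4.398) = +4.3240 V.
Then ΔG = −nFE = −2 × 96485 × +4.3240 J/mol = −834 kJ/mol.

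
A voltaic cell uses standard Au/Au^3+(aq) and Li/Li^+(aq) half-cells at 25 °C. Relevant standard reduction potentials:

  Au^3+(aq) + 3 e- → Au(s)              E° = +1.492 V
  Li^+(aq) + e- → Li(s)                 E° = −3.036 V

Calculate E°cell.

Of the two couples in this cell, the one with the more positive reduction potential is reduced at the cathode: here that is Au³⁺/Au (+1.492 V); Li⁺/Li (−3.036 V) is the anode.
E°cell = E°(cathode) − E°(anode) = +1.492 − (−3.036) = +4.528 V.

+4.528 V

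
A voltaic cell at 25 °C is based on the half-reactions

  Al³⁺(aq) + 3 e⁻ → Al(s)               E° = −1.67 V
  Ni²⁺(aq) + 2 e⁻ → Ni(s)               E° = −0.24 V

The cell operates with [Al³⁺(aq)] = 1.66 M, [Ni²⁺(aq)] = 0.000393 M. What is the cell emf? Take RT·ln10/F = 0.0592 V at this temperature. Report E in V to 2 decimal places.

+1.32 V

Since E°(Ni²⁺/Ni) > E°(Al³⁺/Al), Ni²⁺/Ni serves as the cathode.
The standard potential is −0.24 − (−1.67) = +1.43 V and the balanced reaction transfers n = 6 electrons.
Balancing gives 3 Ni²⁺(aq) + 2 Al(s) → 3 Ni(s) + 2 Al³⁺(aq); hence Q = [Al³⁺(aq)]^2 / [Ni²⁺(aq)]^3 = 4.54×10^10 (log Q = 10.657).
Applying E = E° − (RT ln10/nF)·log Q gives +1.43 − (0.0592/6)(10.657) = +1.32 V.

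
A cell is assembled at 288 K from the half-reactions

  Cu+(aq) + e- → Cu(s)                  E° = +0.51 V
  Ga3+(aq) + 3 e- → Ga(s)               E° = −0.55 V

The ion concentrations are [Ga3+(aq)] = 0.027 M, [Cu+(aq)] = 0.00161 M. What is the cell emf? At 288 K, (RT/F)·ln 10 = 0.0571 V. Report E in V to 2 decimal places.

Since E°(Cu⁺/Cu) > E°(Ga³⁺/Ga), Cu⁺/Cu serves as the cathode.
E°cell = +0.51 − (−0.55) = +1.06 V, with n = 3 electrons transferred.
For the overall reaction 3 Cu+(aq) + Ga(s) → 3 Cu(s) + Ga3+(aq), Q = [Ga3+(aq)] / [Cu+(aq)]^3 = 6.47×10^6, giving log Q = 6.811.
By the Nernst equation, E = +1.06 − (0.0571/3)·(6.811) = +0.93 V.

+0.93 V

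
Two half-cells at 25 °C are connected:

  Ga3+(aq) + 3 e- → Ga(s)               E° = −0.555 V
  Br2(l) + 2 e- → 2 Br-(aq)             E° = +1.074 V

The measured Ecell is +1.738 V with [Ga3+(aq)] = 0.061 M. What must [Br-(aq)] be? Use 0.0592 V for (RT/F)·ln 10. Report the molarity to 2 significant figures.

0.037 M

Br₂/Br⁻ is the cathode (higher E°); E°cell = +1.074 − (−0.555) = +1.629 V with n = 6.
From the Nernst equation, log Q = n(E° − E)/0.0592 = 6·(+1.629 − (+1.738))/0.0592 = −11.047.
Balancing electrons gives 3 Br2(l) + 2 Ga(s) → 6 Br-(aq) + 2 Ga3+(aq); thus Q = [Br-(aq)]^6·[Ga3+(aq)]^2.
Substituting the known concentrations and solving, log [Br-(aq)] = −1.436 and [Br-(aq)] = 0.037 M.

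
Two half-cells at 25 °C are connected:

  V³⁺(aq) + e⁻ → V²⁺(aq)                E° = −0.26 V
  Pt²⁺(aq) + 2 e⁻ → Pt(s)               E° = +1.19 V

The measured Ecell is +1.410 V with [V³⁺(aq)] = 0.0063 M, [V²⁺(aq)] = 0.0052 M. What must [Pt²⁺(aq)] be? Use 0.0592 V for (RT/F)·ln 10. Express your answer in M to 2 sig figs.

0.065 M

With Pt²⁺/Pt at the cathode and V³⁺/V²⁺ at the anode, E°cell = +1.19 − (−0.26) = +1.45 V (n = 2).
Rearranging E = E° − (0.0592/n)·log Q gives log Q = 2(+1.45 − (+1.410))/0.0592 = 1.351.
For Pt²⁺(aq) + 2 V²⁺(aq) → Pt(s) + 2 V³⁺(aq), the reaction quotient is Q = [V³⁺(aq)]^2 / ([Pt²⁺(aq)]·[V²⁺(aq)]^2).
Isolating [Pt²⁺(aq)] in Q = 10^{1.351} yields log [Pt²⁺(aq)] = −1.184, i.e. 0.065 M.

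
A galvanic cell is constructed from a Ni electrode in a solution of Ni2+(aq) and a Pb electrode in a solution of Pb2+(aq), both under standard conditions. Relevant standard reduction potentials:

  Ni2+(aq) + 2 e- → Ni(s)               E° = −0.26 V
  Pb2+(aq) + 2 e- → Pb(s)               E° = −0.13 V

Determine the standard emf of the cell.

The Pb²⁺/Pb couple has the higher E°, so Pb ion is reduced (cathode) and Ni is oxidized (anode).
E°cell = E°(cathode) − E°(anode) = −0.13 − (−0.26) = +0.13 V.

+0.13 V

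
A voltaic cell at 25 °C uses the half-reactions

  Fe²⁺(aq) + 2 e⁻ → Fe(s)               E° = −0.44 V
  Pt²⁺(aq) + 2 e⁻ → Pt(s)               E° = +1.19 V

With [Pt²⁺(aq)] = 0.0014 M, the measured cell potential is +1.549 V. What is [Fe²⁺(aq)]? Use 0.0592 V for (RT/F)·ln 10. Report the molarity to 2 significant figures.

0.76 M

With Pt²⁺/Pt at the cathode and Fe²⁺/Fe at the anode, E°cell = +1.19 − (−0.44) = +1.63 V (n = 2).
Since E = E° − (0.0592/n)·log Q, log Q = n(E° − E)/0.0592 = 2.736.
Balancing electrons gives Pt²⁺(aq) + Fe(s) → Pt(s) + Fe²⁺(aq); thus Q = [Fe²⁺(aq)] / [Pt²⁺(aq)].
Solving for the unknown gives log [Fe²⁺(aq)] = −0.118, so [Fe²⁺(aq)] ≈ 0.76 M.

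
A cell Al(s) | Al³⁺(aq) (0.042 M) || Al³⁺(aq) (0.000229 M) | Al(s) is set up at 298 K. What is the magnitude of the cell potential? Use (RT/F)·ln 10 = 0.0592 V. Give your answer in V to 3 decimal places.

For a concentration cell E°cell = 0, since both electrodes use the same couple.
The compartment with the higher Al³⁺(aq) concentration (0.042 M) acts as the cathode; ions are reduced there and produced at the dilute (0.000229 M) anode.
With n = 3, Ecell = −(0.0592/3)·log([dilute]/[conc]) = −(0.0592/3)·log(0.000229/0.042) = +0.045 V.

0.045 V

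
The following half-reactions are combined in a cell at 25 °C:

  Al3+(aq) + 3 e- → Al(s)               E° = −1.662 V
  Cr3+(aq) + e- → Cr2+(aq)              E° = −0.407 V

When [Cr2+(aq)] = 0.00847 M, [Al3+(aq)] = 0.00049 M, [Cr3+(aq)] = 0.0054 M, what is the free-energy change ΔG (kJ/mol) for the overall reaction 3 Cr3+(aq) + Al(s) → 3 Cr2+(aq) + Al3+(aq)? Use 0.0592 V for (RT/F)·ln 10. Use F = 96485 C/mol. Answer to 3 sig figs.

−379 kJ/mol

The standard cell potential is −0.407 − (−1.662) = +1.255 V, with n = 3 electrons in the balanced equation.
The reaction quotient is ([Cr2+(aq)]^3·[Al3+(aq)]) / [Cr3+(aq)]^3 = 0.00189; by Nernst, E = +1.255 − (0.0592/3)(−2.723) = +1.3087 V.
ΔG = −nFE = −(3)(96485)(+1.3087) J/mol = −379 kJ/mol.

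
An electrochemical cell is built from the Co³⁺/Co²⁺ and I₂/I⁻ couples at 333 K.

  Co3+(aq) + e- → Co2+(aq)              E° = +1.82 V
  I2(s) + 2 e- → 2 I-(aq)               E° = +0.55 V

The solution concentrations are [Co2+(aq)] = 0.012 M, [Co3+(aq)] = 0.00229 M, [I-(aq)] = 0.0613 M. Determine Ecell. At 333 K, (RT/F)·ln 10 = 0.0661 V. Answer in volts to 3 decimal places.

The Co³⁺/Co²⁺ couple has the more positive E°, so it is the cathode; I₂/I⁻ is the anode.
E°cell = +1.82 − (+0.55) = +1.27 V, with n = 2 electrons transferred.
For the overall reaction 2 Co3+(aq) + 2 I-(aq) → 2 Co2+(aq) + I2(s), Q = [Co2+(aq)]^2 / ([Co3+(aq)]^2·[I-(aq)]^2) = 7.31×10^3, giving log Q = 3.864.
By the Nernst equation, E = +1.27 − (0.0661/2)·(3.864) = +1.142 V.

+1.142 V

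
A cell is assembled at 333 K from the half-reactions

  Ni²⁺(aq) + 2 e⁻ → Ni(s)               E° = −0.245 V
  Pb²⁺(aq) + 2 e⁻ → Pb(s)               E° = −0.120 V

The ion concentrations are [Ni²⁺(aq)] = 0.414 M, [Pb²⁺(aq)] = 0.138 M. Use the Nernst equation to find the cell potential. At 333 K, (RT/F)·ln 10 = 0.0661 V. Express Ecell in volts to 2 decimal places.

+0.11 V

Pb²⁺/Pb is reduced (cathode, E° = −0.120 V) and Ni²⁺/Ni is oxidized (anode).
The standard potential is −0.120 − (−0.245) = +0.125 V and the balanced reaction transfers n = 2 electrons.
The balanced reaction is Pb²⁺(aq) + Ni(s) → Pb(s) + Ni²⁺(aq), so Q = [Ni²⁺(aq)] / [Pb²⁺(aq)] = 3 and log Q = 0.477.
Applying E = E° − (RT ln10/nF)·log Q gives +0.125 − (0.0661/2)(0.477) = +0.11 V.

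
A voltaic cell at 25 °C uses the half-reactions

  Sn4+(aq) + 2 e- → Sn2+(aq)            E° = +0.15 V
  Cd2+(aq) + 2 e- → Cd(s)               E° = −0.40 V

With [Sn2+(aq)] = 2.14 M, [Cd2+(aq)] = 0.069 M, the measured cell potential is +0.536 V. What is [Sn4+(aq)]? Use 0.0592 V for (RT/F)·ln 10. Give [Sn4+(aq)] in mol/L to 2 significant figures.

Sn⁴⁺/Sn²⁺ is the cathode (higher E°); E°cell = +0.15 − (−0.40) = +0.55 V with n = 2.
Since E = E° − (0.0592/n)·log Q, log Q = n(E° − E)/0.0592 = 0.473.
The balanced reaction is Sn4+(aq) + Cd(s) → Sn2+(aq) + Cd2+(aq), so Q = ([Sn2+(aq)]·[Cd2+(aq)]) / [Sn4+(aq)].
Substituting the known concentrations and solving, log [Sn4+(aq)] = −1.304 and [Sn4+(aq)] = 0.050 M.

0.050 M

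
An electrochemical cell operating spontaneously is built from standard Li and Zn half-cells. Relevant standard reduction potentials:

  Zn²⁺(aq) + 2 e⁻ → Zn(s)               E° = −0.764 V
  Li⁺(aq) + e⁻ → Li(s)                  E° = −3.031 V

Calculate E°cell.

Of the two couples in this cell, the one with the more positive reduction potential is reduced at the cathode: here that is Zn²⁺/Zn (−0.764 V); Li⁺/Li (−3.031 V) is the anode.
E°cell = E°(cathode) − E°(anode) = −0.764 − (−3.031) = +2.267 V.

+2.267 V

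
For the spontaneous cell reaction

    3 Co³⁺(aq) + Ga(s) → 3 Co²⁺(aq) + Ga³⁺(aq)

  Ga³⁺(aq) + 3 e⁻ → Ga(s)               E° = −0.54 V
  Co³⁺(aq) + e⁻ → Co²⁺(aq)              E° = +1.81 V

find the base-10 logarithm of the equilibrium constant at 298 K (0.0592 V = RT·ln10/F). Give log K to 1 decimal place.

The Co³⁺/Co²⁺ couple is reduced (cathode); E°cell = +1.81 − (−0.54) = +2.35 V with n = 3.
At equilibrium E = 0, so log K = nE°cell / 0.0592 = (3)(+2.35) / 0.0592 = 119.1.

log K = 119.1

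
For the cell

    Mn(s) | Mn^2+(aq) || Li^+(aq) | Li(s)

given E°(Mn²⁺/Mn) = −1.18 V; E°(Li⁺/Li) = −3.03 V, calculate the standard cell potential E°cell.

−1.85 V

By convention the left-hand electrode in cell notation is the anode (oxidation) and the right-hand electrode is the cathode (reduction).
E°cell = E°(right) − E°(left) = −3.03 − (−1.18) = −1.85 V.
The negative sign shows that, as written, the cell would require an external voltage to drive the reaction.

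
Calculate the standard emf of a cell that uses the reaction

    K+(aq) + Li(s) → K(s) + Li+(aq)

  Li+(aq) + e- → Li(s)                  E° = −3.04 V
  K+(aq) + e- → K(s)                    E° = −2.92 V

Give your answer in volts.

K+(aq) gains electrons, so the K⁺/K couple is the cathode; the Li⁺/Li couple is the anode.
E°cell = E°(cathode) − E°(anode) = −2.92 − (−3.04) = +0.12 V.
The positive value indicates the reaction is spontaneous as written.

+0.12 V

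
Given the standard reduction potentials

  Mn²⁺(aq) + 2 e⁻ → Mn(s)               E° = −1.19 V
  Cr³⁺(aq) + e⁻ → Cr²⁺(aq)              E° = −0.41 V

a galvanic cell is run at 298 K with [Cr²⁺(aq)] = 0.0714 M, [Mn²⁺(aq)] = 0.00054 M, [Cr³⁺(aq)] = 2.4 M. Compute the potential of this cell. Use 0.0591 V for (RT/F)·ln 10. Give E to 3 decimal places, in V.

Since E°(Cr³⁺/Cr²⁺) > E°(Mn²⁺/Mn), Cr³⁺/Cr²⁺ serves as the cathode.
The standard potential is −0.41 − (−1.19) = +0.78 V and the balanced reaction transfers n = 2 electrons.
The balanced reaction is 2 Cr³⁺(aq) + Mn(s) → 2 Cr²⁺(aq) + Mn²⁺(aq), so Q = ([Cr²⁺(aq)]^2·[Mn²⁺(aq)]) / [Cr³⁺(aq)]^2 = 4.78×10^−7 and log Q = −6.321.
E = E° − (0.0591/n)·log Q = +0.78 − (0.0591/2)(−6.321) = +0.967 V.

+0.967 V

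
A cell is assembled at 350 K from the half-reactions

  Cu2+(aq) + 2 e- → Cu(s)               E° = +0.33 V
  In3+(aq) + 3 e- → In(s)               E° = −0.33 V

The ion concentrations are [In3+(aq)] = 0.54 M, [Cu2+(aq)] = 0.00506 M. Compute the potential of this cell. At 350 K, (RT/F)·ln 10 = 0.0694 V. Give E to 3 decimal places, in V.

+0.587 V

The Cu²⁺/Cu couple has the more positive E°, so it is the cathode; In³⁺/In is the anode.
The standard potential is +0.33 − (−0.33) = +0.66 V and the balanced reaction transfers n = 6 electrons.
The balanced reaction is 3 Cu2+(aq) + 2 In(s) → 3 Cu(s) + 2 In3+(aq), so Q = [In3+(aq)]^2 / [Cu2+(aq)]^3 = 2.25×10^6 and log Q = 6.352.
By the Nernst equation, E = +0.66 − (0.0694/6)·(6.352) = +0.587 V.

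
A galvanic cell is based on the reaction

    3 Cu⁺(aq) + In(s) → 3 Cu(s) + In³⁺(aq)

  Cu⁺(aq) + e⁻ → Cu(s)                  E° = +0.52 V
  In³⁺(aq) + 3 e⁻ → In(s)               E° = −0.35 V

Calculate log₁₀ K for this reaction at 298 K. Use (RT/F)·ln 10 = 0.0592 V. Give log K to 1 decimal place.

The Cu⁺/Cu couple is reduced (cathode); E°cell = +0.52 − (−0.35) = +0.87 V with n = 3.
At equilibrium E = 0, so log K = nE°cell / 0.0592 = (3)(+0.87) / 0.0592 = 44.1.

log K = 44.1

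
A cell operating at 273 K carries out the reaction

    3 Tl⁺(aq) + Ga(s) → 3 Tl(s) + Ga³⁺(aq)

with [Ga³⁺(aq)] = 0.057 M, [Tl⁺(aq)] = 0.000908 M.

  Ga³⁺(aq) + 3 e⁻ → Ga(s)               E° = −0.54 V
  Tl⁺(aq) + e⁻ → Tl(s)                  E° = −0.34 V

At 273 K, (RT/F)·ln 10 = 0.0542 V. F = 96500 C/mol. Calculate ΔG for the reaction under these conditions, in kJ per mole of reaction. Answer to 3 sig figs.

−16.7 kJ/mol

The standard cell potential is −0.34 − (−0.54) = +0.20 V, with n = 3 electrons in the balanced equation.
Q = [Ga³⁺(aq)] / [Tl⁺(aq)]^3 = 7.61×10^7, so log Q = 7.882 and E = +0.20 − (0.0542/3)(7.882) = +0.0576 V.
Finally ΔG = −nFE = −(3)(96500 C/mol)(+0.0576 V) = −16.7 kJ/mol.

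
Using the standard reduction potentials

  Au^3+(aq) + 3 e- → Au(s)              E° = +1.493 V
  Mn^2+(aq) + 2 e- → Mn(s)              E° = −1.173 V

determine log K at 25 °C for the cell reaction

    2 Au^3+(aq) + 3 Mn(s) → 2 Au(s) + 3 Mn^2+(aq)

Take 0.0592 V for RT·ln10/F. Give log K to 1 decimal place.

log K = 270.2

The Au³⁺/Au couple is reduced (cathode); E°cell = +1.493 − (−1.173) = +2.666 V with n = 6.
At equilibrium E = 0, so log K = nE°cell / 0.0592 = (6)(+2.666) / 0.0592 = 270.2.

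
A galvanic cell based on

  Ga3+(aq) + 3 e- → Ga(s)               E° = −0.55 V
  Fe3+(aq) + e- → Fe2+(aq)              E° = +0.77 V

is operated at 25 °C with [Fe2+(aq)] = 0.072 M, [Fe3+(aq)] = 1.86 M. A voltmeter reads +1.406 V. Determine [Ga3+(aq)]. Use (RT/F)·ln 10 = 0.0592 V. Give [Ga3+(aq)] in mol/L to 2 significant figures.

With Fe³⁺/Fe²⁺ at the cathode and Ga³⁺/Ga at the anode, E°cell = +0.77 − (−0.55) = +1.32 V (n = 3).
Since E = E° − (0.0592/n)·log Q, log Q = n(E° − E)/0.0592 = −4.358.
For 3 Fe3+(aq) + Ga(s) → 3 Fe2+(aq) + Ga3+(aq), the reaction quotient is Q = ([Fe2+(aq)]^3·[Ga3+(aq)]) / [Fe3+(aq)]^3.
Isolating [Ga3+(aq)] in Q = 10^{−4.358} yields log [Ga3+(aq)] = −0.121, i.e. 0.76 M.

0.76 M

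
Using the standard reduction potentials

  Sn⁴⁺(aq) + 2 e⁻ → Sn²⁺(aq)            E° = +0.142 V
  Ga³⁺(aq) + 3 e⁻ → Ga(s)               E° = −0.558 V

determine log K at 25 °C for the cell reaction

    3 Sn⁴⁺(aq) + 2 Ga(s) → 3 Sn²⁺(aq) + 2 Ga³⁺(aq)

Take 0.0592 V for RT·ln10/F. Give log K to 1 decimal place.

log K = 70.9

The Sn⁴⁺/Sn²⁺ couple is reduced (cathode); E°cell = +0.142 − (−0.558) = +0.700 V with n = 6.
At equilibrium E = 0, so log K = nE°cell / 0.0592 = (6)(+0.700) / 0.0592 = 70.9.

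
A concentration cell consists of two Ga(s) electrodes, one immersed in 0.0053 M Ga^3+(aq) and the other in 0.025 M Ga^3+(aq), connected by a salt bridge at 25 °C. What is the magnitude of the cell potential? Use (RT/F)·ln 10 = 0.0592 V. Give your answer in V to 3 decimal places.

0.013 V

For a concentration cell E°cell = 0, since both electrodes use the same couple.
The compartment with the higher Ga^3+(aq) concentration (0.025 M) acts as the cathode; ions are reduced there and produced at the dilute (0.0053 M) anode.
With n = 3, Ecell = −(0.0592/3)·log([dilute]/[conc]) = −(0.0592/3)·log(0.0053/0.025) = +0.013 V.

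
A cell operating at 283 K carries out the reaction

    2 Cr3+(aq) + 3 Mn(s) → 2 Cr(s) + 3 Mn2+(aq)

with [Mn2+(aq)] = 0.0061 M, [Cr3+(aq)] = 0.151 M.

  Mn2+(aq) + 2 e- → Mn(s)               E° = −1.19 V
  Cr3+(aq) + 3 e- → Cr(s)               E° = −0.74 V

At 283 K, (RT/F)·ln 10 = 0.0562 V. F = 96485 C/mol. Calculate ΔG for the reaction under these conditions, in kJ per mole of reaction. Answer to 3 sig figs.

−288 kJ/mol

E°cell = −0.74 − (−1.19) = +0.45 V; the balanced reaction transfers n = 6 electrons.
Here Q = [Mn2+(aq)]^3 / [Cr3+(aq)]^2 = 9.95×10^−6 (log Q = −5.002), giving E = +0.45 − (0.0562/6)·(−5.002) = +0.4969 V.
Then ΔG = −nFE = −6 × 96485 × +0.4969 J/mol = −288 kJ/mol.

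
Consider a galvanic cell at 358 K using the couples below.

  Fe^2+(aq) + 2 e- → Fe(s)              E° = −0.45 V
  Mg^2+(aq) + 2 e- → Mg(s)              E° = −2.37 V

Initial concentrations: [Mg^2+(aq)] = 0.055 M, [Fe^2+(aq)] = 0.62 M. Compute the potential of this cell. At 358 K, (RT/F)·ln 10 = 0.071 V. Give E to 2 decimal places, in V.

Fe²⁺/Fe is reduced (cathode, E° = −0.45 V) and Mg²⁺/Mg is oxidized (anode).
The standard potential is −0.45 − (−2.37) = +1.92 V and the balanced reaction transfers n = 2 electrons.
The balanced reaction is Fe^2+(aq) + Mg(s) → Fe(s) + Mg^2+(aq), so Q = [Mg^2+(aq)] / [Fe^2+(aq)] = 0.0887 and log Q = −1.052.
E = E° − (0.071/n)·log Q = +1.92 − (0.071/2)(−1.052) = +1.96 V.

+1.96 V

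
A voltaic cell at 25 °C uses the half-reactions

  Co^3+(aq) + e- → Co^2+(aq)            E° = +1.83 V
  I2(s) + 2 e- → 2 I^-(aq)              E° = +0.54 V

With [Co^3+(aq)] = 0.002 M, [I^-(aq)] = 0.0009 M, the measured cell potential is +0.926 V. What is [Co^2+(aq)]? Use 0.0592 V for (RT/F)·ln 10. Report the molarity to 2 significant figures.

2.5 M

With Co³⁺/Co²⁺ at the cathode and I₂/I⁻ at the anode, E°cell = +1.83 − (+0.54) = +1.29 V (n = 2).
From the Nernst equation, log Q = n(E° − E)/0.0592 = 2·(+1.29 − (+0.926))/0.0592 = 12.297.
The balanced reaction is 2 Co^3+(aq) + 2 I^-(aq) → 2 Co^2+(aq) + I2(s), so Q = [Co^2+(aq)]^2 / ([Co^3+(aq)]^2·[I^-(aq)]^2).
Isolating [Co^2+(aq)] in Q = 10^{12.297} yields log [Co^2+(aq)] = 0.404, i.e. 2.5 M.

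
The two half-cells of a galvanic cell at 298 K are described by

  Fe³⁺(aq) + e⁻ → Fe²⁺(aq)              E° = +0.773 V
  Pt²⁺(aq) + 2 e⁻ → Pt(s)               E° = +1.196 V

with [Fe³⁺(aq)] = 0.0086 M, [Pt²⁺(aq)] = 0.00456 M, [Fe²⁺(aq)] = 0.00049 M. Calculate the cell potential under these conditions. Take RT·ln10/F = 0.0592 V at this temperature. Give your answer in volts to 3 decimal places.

+0.280 V

The Pt²⁺/Pt couple has the more positive E°, so it is the cathode; Fe³⁺/Fe²⁺ is the anode.
E°cell = +1.196 − (+0.773) = +0.423 V, with n = 2 electrons transferred.
For the overall reaction Pt²⁺(aq) + 2 Fe²⁺(aq) → Pt(s) + 2 Fe³⁺(aq), Q = [Fe³⁺(aq)]^2 / ([Pt²⁺(aq)]·[Fe²⁺(aq)]^2) = 6.76×10^4, giving log Q = 4.830.
Applying E = E° − (RT ln10/nF)·log Q gives +0.423 − (0.0592/2)(4.830) = +0.280 V.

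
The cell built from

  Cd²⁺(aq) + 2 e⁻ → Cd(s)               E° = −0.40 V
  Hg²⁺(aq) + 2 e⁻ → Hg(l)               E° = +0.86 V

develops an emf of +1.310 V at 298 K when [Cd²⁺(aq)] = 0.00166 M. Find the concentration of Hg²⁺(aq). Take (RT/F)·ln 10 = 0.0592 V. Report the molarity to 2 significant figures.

0.081 M

Hg²⁺/Hg is the cathode (higher E°); E°cell = +0.86 − (−0.40) = +1.26 V with n = 2.
Rearranging E = E° − (0.0592/n)·log Q gives log Q = 2(+1.26 − (+1.310))/0.0592 = −1.689.
The balanced reaction is Hg²⁺(aq) + Cd(s) → Hg(l) + Cd²⁺(aq), so Q = [Cd²⁺(aq)] / [Hg²⁺(aq)].
Solving for the unknown gives log [Hg²⁺(aq)] = −1.091, so [Hg²⁺(aq)] ≈ 0.081 M.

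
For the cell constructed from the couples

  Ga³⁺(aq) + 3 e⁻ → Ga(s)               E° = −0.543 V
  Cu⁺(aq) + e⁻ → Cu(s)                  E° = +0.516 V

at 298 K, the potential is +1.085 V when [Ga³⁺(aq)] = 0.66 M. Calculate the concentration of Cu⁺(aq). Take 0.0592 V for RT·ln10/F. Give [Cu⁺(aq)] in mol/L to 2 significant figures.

2.4 M

With Cu⁺/Cu at the cathode and Ga³⁺/Ga at the anode, E°cell = +0.516 − (−0.543) = +1.059 V (n = 3).
Rearranging E = E° − (0.0592/n)·log Q gives log Q = 3(+1.059 − (+1.085))/0.0592 = −1.318.
Balancing electrons gives 3 Cu⁺(aq) + Ga(s) → 3 Cu(s) + Ga³⁺(aq); thus Q = [Ga³⁺(aq)] / [Cu⁺(aq)]^3.
Solving for the unknown gives log [Cu⁺(aq)] = 0.379, so [Cu⁺(aq)] ≈ 2.4 M.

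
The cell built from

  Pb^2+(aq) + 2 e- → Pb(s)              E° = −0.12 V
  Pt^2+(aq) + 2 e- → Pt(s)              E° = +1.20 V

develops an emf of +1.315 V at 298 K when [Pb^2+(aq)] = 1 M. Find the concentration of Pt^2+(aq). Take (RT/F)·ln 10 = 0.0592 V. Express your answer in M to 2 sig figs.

0.68 M

The Pt²⁺/Pt couple has the larger reduction potential, so it is the cathode: E°cell = +1.20 − (−0.12) = +1.32 V and n = 2.
Since E = E° − (0.0592/n)·log Q, log Q = n(E° − E)/0.0592 = 0.169.
The balanced reaction is Pt^2+(aq) + Pb(s) → Pt(s) + Pb^2+(aq), so Q = [Pb^2+(aq)] / [Pt^2+(aq)].
Solving for the unknown gives log [Pt^2+(aq)] = −0.169, so [Pt^2+(aq)] ≈ 0.68 M.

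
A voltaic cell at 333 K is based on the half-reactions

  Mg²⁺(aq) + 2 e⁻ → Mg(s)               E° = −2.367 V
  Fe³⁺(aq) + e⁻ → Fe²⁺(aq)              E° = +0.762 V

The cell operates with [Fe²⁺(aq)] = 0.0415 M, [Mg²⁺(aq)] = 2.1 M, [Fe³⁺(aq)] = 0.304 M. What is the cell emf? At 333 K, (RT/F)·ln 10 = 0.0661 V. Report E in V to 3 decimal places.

+3.176 V

Since E°(Fe³⁺/Fe²⁺) > E°(Mg²⁺/Mg), Fe³⁺/Fe²⁺ serves as the cathode.
E°cell = E°cat − E°an = +0.762 − (−2.367) = +3.129 V; n = 2.
For the overall reaction 2 Fe³⁺(aq) + Mg(s) → 2 Fe²⁺(aq) + Mg²⁺(aq), Q = ([Fe²⁺(aq)]^2·[Mg²⁺(aq)]) / [Fe³⁺(aq)]^2 = 0.0391, giving log Q = −1.407.
Applying E = E° − (RT ln10/nF)·log Q gives +3.129 − (0.0661/2)(−1.407) = +3.176 V.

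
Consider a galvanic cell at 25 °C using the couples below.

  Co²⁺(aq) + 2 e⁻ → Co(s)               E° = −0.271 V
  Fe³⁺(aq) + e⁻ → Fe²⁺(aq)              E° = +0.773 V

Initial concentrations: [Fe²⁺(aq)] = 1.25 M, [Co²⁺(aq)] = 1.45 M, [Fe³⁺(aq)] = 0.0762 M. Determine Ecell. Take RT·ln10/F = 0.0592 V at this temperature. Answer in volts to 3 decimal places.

Fe³⁺/Fe²⁺ is reduced (cathode, E° = +0.773 V) and Co²⁺/Co is oxidized (anode).
E°cell = E°cat − E°an = +0.773 − (−0.271) = +1.044 V; n = 2.
For the overall reaction 2 Fe³⁺(aq) + Co(s) → 2 Fe²⁺(aq) + Co²⁺(aq), Q = ([Fe²⁺(aq)]^2·[Co²⁺(aq)]) / [Fe³⁺(aq)]^2 = 390, giving log Q = 2.591.
E = E° − (0.0592/n)·log Q = +1.044 − (0.0592/2)(2.591) = +0.967 V.

+0.967 V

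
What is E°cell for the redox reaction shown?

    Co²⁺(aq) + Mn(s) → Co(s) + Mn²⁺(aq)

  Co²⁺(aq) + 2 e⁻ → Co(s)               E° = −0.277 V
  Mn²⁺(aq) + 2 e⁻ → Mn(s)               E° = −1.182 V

+0.905 V

In the reaction as written, Co²⁺(aq) is reduced (cathode) and Mn²⁺(aq) is produced by oxidation at the anode.
E°cell = E°(cathode) − E°(anode) = −0.277 − (−1.182) = +0.905 V.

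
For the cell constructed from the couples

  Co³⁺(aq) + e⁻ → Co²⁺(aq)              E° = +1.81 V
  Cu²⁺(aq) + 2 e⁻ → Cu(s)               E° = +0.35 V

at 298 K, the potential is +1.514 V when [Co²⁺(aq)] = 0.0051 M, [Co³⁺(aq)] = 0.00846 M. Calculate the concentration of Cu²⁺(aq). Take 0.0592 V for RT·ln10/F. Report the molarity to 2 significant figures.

The Co³⁺/Co²⁺ couple has the larger reduction potential, so it is the cathode: E°cell = +1.81 − (+0.35) = +1.46 V and n = 2.
Since E = E° − (0.0592/n)·log Q, log Q = n(E° − E)/0.0592 = −1.824.
The balanced reaction is 2 Co³⁺(aq) + Cu(s) → 2 Co²⁺(aq) + Cu²⁺(aq), so Q = ([Co²⁺(aq)]^2·[Cu²⁺(aq)]) / [Co³⁺(aq)]^2.
Isolating [Cu²⁺(aq)] in Q = 10^{−1.824} yields log [Cu²⁺(aq)] = −1.384, i.e. 0.041 M.

0.041 M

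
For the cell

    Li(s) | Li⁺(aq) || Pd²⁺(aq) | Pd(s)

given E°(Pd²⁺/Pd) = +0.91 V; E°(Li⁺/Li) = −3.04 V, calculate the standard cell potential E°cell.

By convention the left-hand electrode in cell notation is the anode (oxidation) and the right-hand electrode is the cathode (reduction).
E°cell = E°(right) − E°(left) = +0.91 − (−3.04) = +3.95 V.

+3.95 V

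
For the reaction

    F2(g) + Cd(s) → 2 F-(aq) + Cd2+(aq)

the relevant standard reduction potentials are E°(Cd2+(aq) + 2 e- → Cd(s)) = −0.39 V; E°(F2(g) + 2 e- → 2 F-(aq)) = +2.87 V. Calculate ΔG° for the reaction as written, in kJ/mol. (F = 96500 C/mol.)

−629 kJ/mol

In the reaction as written F2(g) is reduced, so the F₂/F⁻ couple is the cathode and Cd²⁺/Cd is the anode.
E°cell = +2.87 − (−0.39) = +3.26 V; balancing electrons gives n = 2.
ΔG° = −nFE°cell = −(2)(96500)(+3.26) J/mol = −629 kJ/mol.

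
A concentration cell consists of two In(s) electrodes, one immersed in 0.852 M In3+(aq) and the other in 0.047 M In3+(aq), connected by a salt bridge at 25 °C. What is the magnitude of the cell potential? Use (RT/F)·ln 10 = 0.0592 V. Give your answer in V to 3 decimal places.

0.025 V

For a concentration cell E°cell = 0, since both electrodes use the same couple.
The compartment with the higher In3+(aq) concentration (0.852 M) acts as the cathode; ions are reduced there and produced at the dilute (0.047 M) anode.
With n = 3, Ecell = −(0.0592/3)·log([dilute]/[conc]) = −(0.0592/3)·log(0.047/0.852) = +0.025 V.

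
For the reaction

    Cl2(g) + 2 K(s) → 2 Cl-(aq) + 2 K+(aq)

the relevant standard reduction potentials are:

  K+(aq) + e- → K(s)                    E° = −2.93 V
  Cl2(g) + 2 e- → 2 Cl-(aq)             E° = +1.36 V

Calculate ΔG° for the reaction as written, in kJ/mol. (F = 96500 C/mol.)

In the reaction as written Cl2(g) is reduced, so the Cl₂/Cl⁻ couple is the cathode and K⁺/K is the anode.
E°cell = +1.36 − (−2.93) = +4.29 V; balancing electrons gives n = 2.
ΔG° = −nFE°cell = −(2)(96500)(+4.29) J/mol = −828 kJ/mol.

−828 kJ/mol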